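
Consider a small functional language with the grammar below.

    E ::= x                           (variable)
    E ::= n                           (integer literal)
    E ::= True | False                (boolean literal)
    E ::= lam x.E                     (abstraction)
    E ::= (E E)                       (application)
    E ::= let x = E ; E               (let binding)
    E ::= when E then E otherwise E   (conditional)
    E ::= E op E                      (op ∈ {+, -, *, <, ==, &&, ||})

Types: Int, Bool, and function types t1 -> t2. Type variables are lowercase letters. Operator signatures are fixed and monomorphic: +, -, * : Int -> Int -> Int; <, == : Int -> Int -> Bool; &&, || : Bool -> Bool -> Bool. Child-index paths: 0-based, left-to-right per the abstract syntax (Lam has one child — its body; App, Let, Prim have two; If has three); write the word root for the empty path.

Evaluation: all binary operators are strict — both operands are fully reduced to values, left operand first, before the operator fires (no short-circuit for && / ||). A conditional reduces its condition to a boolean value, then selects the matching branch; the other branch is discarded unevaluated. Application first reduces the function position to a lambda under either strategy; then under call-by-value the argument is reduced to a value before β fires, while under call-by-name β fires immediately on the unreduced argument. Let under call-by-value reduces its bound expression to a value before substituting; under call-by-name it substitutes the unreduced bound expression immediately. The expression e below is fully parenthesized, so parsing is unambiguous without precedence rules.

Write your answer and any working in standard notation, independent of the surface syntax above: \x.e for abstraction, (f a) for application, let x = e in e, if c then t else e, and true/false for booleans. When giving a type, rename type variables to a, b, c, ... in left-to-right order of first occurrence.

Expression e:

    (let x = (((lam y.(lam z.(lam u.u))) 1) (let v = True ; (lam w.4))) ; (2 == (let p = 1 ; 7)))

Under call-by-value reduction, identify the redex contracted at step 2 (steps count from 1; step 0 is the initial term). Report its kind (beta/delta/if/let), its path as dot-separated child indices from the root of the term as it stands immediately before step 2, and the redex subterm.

Derivation:
step 0: (let x = (((\y.(\z.(\u.u))) 1) (let v = true in (\w.4))) in (2 == (let p = 1 in 7)))
step 1: [beta@0.0] (let x = ((\z.(\u.u)) (let v = true in (\w.4))) in (2 == (let p = 1 in 7)))
step 2: [let@0.1] (let x = ((\z.(\u.u)) (\w.4)) in (2 == (let p = 1 in 7)))

Answer: let at 0.1 : (let v = true in (\w.4))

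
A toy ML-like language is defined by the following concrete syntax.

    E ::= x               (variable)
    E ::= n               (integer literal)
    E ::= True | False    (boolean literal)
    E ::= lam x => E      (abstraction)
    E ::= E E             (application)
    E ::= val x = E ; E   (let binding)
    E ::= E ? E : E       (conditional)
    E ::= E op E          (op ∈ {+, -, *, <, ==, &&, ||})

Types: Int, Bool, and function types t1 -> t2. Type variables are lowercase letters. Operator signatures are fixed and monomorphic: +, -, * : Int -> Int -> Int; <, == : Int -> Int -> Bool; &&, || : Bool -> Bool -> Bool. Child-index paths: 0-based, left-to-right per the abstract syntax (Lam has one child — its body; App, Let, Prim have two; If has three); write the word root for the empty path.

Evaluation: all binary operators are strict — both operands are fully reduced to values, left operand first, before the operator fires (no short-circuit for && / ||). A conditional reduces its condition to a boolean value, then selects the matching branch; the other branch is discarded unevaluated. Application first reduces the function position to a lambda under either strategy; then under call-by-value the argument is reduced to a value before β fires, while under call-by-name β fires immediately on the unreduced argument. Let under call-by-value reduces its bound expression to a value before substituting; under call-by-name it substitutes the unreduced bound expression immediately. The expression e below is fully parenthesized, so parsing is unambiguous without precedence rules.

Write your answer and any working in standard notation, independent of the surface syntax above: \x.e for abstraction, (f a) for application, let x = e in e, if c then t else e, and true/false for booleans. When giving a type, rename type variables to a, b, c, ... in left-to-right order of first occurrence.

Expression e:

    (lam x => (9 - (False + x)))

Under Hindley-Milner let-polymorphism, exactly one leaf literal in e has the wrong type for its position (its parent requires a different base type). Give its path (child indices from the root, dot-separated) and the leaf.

Answer: 0.1.0 : false

Trace:
  unify Int ~ Int
  unify Bool ~ Int
  FAIL: mismatch Bool ~ Int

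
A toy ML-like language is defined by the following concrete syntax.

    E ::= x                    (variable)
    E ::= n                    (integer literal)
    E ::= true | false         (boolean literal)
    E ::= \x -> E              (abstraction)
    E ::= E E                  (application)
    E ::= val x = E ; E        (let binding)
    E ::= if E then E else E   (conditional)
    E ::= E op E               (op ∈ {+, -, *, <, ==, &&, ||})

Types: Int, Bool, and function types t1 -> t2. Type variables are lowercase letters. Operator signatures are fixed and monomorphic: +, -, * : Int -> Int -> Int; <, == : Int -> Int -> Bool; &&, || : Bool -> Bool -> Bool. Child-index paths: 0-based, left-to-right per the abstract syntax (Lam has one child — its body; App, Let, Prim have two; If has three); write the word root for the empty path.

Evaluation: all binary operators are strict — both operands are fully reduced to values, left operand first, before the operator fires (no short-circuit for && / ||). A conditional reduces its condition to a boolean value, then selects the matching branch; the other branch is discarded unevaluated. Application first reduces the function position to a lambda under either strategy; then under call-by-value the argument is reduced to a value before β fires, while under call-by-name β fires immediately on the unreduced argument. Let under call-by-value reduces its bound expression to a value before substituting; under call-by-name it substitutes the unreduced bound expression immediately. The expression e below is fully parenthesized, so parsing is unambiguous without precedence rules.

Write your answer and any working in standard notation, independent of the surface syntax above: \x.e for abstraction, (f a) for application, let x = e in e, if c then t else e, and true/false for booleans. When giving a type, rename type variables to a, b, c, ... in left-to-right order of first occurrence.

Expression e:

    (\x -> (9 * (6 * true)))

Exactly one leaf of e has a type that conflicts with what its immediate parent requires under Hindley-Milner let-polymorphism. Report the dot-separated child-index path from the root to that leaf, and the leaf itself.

Answer: 0.1.1 : true

Trace:
  unify Int ~ Int
  unify Int ~ Int
  unify Bool ~ Int
  FAIL: mismatch Bool ~ Int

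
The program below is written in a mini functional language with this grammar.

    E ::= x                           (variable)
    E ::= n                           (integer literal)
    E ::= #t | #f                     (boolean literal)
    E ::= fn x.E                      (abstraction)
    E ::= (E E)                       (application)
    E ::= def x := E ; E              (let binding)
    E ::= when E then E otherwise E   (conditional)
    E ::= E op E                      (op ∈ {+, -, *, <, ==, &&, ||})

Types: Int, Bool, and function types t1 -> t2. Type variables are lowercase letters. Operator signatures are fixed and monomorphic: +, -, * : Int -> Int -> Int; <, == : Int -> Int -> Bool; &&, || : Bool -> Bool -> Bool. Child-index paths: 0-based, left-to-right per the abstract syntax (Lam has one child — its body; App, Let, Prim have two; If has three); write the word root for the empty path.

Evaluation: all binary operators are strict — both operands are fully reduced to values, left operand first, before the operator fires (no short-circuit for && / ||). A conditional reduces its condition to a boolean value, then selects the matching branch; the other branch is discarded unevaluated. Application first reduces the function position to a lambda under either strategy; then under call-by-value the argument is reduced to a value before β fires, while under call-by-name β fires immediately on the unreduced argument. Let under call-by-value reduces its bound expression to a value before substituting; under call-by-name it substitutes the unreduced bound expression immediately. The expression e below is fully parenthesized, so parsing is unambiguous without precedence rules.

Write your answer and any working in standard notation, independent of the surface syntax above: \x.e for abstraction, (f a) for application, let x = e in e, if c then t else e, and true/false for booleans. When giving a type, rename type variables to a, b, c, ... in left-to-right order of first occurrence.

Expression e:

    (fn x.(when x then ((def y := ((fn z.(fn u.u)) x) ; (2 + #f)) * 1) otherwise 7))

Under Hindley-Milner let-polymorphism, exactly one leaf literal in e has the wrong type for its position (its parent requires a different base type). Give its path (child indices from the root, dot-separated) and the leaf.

Answer: 0.1.0.1.1 : false

Trace:
x : a
  unify a ~ Bool
u : c
\u._ : c -> c
\z._ : b -> c -> c
x : Bool
  unify b -> c -> c ~ Bool -> d
  unify b ~ Bool
  unify c -> c ~ d
_ _ : c -> c
let y : forall. c -> c
  unify Int ~ Int
  unify Bool ~ Int
  FAIL: mismatch Bool ~ Int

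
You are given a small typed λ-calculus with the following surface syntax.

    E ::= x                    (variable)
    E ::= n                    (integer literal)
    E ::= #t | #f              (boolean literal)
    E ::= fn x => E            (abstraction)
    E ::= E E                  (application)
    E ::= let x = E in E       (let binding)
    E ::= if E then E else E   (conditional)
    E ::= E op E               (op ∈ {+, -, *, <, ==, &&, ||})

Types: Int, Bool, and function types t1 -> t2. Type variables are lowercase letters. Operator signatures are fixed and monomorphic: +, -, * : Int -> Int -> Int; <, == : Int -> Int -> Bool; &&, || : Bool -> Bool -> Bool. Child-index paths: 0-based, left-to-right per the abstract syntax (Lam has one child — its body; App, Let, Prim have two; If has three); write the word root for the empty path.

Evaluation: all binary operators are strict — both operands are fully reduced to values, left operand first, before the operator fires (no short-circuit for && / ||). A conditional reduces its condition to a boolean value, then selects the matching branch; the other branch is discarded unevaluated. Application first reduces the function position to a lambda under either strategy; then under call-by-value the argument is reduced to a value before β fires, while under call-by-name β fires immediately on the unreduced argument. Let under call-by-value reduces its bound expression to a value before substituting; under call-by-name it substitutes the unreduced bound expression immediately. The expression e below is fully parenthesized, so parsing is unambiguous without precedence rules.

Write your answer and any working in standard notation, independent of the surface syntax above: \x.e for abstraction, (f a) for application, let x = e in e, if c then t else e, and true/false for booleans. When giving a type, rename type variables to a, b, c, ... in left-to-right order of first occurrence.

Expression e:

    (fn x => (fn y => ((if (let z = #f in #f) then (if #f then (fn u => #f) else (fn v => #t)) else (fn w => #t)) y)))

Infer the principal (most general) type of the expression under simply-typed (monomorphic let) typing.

Answer: a -> b -> Bool

Derivation:
let z : Bool
  unify Bool ~ Bool
  unify Bool ~ Bool
\u._ : c -> Bool
\v._ : d -> Bool
  unify c -> Bool ~ d -> Bool
  unify c ~ d
  unify Bool ~ Bool
\w._ : e -> Bool
  unify d -> Bool ~ e -> Bool
  unify d ~ e
  unify Bool ~ Bool
y : b
  unify e -> Bool ~ b -> f
  unify e ~ b
  unify Bool ~ f
_ _ : Bool
\y._ : b -> Bool
\x._ : a -> b -> Bool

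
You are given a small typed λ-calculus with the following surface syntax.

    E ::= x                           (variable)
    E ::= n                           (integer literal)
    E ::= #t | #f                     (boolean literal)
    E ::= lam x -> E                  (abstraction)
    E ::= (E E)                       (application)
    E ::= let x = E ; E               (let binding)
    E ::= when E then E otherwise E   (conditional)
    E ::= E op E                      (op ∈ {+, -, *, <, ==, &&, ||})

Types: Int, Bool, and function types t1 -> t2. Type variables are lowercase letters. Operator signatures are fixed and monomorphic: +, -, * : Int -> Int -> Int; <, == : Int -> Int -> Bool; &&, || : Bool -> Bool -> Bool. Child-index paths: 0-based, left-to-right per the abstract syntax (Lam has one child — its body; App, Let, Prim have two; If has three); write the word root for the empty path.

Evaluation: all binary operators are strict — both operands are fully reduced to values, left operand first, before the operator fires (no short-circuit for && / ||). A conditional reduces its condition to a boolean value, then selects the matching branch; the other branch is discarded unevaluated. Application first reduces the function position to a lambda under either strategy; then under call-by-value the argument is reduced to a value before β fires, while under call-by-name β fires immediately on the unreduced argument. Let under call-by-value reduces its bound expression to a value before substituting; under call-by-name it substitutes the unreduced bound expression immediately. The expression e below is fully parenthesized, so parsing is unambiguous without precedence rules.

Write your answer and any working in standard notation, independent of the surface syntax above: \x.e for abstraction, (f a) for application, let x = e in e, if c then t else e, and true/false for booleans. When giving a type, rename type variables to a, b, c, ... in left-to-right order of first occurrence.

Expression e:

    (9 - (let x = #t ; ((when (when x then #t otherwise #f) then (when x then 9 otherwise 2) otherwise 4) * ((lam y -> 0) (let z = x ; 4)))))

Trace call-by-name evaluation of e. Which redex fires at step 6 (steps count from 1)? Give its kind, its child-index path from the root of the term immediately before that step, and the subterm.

Answer: delta at 1 : (9 * 0)

Trace:
step 0: (9 - (let x = true in ((if (if x then true else false) then (if x then 9 else 2) else 4) * ((\y.0) (let z = x in 4)))))
step 1: [let@1] (9 - ((if (if true then true else false) then (if true then 9 else 2) else 4) * ((\y.0) (let z = true in 4))))
step 2: [if@1.0.0] (9 - ((if true then (if true then 9 else 2) else 4) * ((\y.0) (let z = true in 4))))
step 3: [if@1.0] (9 - ((if true then 9 else 2) * ((\y.0) (let z = true in 4))))
step 4: [if@1.0] (9 - (9 * ((\y.0) (let z = true in 4))))
step 5: [beta@1.1] (9 - (9 * 0))
step 6: [delta@1] (9 - 0)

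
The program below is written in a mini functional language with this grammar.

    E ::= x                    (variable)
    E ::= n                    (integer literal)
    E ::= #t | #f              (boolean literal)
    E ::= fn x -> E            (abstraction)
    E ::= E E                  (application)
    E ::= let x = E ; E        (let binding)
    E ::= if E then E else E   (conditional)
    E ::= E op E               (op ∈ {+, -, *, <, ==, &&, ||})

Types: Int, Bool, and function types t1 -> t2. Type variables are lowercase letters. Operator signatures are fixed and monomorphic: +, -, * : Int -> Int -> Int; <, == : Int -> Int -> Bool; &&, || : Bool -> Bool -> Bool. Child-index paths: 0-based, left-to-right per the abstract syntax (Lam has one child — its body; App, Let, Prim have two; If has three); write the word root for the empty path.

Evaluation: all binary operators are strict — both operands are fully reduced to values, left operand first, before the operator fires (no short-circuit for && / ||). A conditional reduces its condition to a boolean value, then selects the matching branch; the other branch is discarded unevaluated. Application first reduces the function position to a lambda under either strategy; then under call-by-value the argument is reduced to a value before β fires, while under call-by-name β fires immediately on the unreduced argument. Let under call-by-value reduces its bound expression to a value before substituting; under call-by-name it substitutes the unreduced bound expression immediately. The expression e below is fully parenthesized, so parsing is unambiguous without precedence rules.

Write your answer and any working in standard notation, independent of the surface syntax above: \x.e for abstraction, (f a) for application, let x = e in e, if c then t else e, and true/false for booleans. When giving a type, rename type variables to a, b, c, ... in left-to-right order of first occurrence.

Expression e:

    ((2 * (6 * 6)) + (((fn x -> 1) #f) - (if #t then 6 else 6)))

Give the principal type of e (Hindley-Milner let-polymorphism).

Working:
  unify Int ~ Int
  unify Int ~ Int
  unify Int ~ Int
  unify Int ~ Int
  unify Int ~ Int
\x._ : a -> Int
  unify a -> Int ~ Bool -> b
  unify a ~ Bool
  unify Int ~ b
_ _ : Int
  unify Int ~ Int
  unify Bool ~ Bool
  unify Int ~ Int
  unify Int ~ Int
  unify Int ~ Int

Answer: Int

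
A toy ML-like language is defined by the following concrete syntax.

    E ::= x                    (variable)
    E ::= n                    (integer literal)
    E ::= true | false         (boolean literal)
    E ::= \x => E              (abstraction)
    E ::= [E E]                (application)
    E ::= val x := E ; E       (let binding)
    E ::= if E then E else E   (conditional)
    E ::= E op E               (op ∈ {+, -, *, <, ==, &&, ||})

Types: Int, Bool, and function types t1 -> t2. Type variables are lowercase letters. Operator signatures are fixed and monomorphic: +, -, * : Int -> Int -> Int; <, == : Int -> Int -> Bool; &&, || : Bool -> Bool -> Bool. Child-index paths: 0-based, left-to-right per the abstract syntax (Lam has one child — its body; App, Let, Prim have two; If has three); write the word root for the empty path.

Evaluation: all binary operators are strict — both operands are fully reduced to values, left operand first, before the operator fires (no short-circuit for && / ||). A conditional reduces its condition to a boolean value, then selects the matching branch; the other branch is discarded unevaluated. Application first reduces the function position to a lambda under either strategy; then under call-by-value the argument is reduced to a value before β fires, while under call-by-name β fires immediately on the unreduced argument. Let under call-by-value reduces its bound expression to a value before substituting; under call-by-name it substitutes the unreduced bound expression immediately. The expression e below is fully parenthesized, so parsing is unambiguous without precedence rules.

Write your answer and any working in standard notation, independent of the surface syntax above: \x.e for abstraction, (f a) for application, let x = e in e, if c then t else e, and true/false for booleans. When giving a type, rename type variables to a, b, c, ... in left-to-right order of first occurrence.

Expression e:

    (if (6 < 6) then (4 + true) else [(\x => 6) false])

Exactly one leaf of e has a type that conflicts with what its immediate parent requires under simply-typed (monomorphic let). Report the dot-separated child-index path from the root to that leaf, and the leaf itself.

Answer: 1.1 : true

Working:
  unify Int ~ Int
  unify Int ~ Int
  unify Bool ~ Bool
  unify Int ~ Int
  unify Bool ~ Int
  FAIL: mismatch Bool ~ Int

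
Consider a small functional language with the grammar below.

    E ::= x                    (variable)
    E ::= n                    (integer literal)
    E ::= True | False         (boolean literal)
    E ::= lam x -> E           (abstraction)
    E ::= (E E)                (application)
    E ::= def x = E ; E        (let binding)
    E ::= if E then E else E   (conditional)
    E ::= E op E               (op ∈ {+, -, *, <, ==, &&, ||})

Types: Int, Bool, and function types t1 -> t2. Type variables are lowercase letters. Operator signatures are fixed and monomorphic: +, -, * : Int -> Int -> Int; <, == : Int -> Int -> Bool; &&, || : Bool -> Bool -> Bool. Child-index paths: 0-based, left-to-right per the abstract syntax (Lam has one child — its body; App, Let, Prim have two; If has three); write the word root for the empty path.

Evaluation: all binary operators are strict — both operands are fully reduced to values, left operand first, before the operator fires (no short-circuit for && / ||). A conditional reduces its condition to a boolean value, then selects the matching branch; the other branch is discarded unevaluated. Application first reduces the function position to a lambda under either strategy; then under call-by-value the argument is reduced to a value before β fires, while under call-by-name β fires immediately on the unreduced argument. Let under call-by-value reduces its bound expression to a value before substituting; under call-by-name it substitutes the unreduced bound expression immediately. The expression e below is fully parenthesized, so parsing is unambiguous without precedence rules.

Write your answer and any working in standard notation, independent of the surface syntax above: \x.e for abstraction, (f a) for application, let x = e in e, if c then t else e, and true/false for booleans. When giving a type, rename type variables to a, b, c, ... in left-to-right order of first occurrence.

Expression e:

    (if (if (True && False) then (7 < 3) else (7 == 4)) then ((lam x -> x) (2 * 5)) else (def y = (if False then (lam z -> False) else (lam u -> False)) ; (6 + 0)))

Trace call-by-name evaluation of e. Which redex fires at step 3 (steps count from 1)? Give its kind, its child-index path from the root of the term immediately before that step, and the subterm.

Answer: delta at 0 : (7 == 4)

Working:
step 0: (if (if (true && false) then (7 < 3) else (7 == 4)) then ((\x.x) (2 * 5)) else (let y = (if false then (\z.false) else (\u.false)) in (6 + 0)))
step 1: [delta@0.0] (if (if false then (7 < 3) else (7 == 4)) then ((\x.x) (2 * 5)) else (let y = (if false then (\z.false) else (\u.false)) in (6 + 0)))
step 2: [if@0] (if (7 == 4) then ((\x.x) (2 * 5)) else (let y = (if false then (\z.false) else (\u.false)) in (6 + 0)))
step 3: [delta@0] (if false then ((\x.x) (2 * 5)) else (let y = (if false then (\z.false) else (\u.false)) in (6 + 0)))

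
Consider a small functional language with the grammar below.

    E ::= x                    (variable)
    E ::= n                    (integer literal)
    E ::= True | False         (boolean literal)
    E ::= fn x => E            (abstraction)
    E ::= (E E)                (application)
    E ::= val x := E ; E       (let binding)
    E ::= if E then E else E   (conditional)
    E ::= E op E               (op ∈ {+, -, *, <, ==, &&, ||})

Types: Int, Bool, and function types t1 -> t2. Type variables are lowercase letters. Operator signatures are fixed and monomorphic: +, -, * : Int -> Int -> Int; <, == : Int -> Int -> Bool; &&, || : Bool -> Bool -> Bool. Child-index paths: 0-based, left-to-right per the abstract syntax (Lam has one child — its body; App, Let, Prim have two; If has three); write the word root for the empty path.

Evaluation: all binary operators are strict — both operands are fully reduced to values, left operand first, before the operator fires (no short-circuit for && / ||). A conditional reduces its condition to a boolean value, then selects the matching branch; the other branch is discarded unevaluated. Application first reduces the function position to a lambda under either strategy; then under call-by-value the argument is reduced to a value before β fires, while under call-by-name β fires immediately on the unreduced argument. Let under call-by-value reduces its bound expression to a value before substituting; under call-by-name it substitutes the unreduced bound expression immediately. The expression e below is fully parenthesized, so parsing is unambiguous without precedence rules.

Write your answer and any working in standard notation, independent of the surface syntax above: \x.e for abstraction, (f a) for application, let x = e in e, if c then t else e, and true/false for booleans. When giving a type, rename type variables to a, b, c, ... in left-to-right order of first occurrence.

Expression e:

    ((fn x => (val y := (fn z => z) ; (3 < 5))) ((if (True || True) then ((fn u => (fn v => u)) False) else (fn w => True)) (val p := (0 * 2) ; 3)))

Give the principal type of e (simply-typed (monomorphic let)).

Derivation:
z : b
\z._ : b -> b
let y : b -> b
  unify Int ~ Int
  unify Int ~ Int
\x._ : a -> Bool
  unify Bool ~ Bool
  unify Bool ~ Bool
  unify Bool ~ Bool
u : c
\v._ : d -> c
\u._ : c -> d -> c
  unify c -> d -> c ~ Bool -> e
  unify c ~ Bool
  unify d -> Bool ~ e
_ _ : d -> Bool
\w._ : f -> Bool
  unify d -> Bool ~ f -> Bool
  unify d ~ f
  unify Bool ~ Bool
  unify Int ~ Int
  unify Int ~ Int
let p : Int
  unify f -> Bool ~ Int -> g
  unify f ~ Int
  unify Bool ~ g
_ _ : Bool
  unify a -> Bool ~ Bool -> h
  unify a ~ Bool
  unify Bool ~ h
_ _ : Bool

Answer: Bool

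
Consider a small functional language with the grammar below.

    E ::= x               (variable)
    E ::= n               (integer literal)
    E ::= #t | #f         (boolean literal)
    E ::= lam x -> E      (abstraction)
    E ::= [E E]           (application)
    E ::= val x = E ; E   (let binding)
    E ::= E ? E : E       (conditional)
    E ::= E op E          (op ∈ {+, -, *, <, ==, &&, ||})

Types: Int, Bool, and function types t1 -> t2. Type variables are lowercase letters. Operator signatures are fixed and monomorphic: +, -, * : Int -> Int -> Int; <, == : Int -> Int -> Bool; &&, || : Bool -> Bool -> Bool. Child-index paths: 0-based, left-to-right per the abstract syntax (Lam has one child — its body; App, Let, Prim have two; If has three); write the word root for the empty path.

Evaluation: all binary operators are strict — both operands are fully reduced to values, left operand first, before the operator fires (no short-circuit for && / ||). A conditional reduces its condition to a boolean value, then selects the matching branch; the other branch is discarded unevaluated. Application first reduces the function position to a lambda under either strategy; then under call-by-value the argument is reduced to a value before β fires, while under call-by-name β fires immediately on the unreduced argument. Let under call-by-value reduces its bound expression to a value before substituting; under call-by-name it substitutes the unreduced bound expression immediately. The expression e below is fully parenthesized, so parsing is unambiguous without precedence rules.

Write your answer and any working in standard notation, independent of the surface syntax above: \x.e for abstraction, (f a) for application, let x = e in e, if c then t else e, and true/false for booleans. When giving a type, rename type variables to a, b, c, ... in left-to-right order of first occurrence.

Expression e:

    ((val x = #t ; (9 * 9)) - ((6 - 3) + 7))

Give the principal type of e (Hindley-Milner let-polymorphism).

Answer: Int

Derivation:
let x : Bool
  unify Int ~ Int
  unify Int ~ Int
  unify Int ~ Int
  unify Int ~ Int
  unify Int ~ Int
  unify Int ~ Int
  unify Int ~ Int
  unify Int ~ Int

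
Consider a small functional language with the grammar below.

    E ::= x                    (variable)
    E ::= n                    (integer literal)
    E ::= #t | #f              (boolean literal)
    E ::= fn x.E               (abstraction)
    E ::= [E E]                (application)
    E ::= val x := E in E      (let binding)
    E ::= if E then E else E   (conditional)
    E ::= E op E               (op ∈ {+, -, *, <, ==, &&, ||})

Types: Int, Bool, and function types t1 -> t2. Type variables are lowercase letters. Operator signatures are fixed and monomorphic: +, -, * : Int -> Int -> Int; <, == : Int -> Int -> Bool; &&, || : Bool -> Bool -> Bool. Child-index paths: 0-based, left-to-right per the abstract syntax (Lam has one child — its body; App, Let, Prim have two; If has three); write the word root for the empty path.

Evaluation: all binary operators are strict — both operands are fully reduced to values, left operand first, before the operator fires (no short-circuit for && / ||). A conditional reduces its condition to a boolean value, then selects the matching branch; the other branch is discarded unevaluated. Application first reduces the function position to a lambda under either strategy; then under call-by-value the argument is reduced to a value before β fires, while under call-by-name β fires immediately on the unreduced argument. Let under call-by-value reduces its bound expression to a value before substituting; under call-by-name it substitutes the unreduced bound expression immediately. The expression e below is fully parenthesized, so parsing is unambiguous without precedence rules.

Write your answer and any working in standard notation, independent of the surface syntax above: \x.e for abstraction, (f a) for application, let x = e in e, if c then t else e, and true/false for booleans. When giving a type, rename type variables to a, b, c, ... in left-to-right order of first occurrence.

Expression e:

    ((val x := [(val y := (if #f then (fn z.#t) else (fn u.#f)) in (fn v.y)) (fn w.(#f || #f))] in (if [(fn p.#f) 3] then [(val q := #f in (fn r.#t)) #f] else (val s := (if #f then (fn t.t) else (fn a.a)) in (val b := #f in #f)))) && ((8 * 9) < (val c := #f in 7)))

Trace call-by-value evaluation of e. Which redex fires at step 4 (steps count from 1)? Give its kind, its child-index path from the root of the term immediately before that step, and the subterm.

Answer: let at 0 : (let x = (\u.false) in (if ((\p.false) 3) then ((let q = false in (\r.true)) false) else (let s = (if false then (\t.t) else (\a.a)) in (let b = false in false))))

Trace:
step 0: ((let x = ((let y = (if false then (\z.true) else (\u.false)) in (\v.y)) (\w.(false || false))) in (if ((\p.false) 3) then ((let q = false in (\r.true)) false) else (let s = (if false then (\t.t) else (\a.a)) in (let b = false in false)))) && ((8 * 9) < (let c = false in 7)))
step 1: [if@0.0.0.0] ((let x = ((let y = (\u.false) in (\v.y)) (\w.(false || false))) in (if ((\p.false) 3) then ((let q = false in (\r.true)) false) else (let s = (if false then (\t.t) else (\a.a)) in (let b = false in false)))) && ((8 * 9) < (let c = false in 7)))
step 2: [let@0.0.0] ((let x = ((\v.(\u.false)) (\w.(false || false))) in (if ((\p.false) 3) then ((let q = false in (\r.true)) false) else (let s = (if false then (\t.t) else (\a.a)) in (let b = false in false)))) && ((8 * 9) < (let c = false in 7)))
step 3: [beta@0.0] ((let x = (\u.false) in (if ((\p.false) 3) then ((let q = false in (\r.true)) false) else (let s = (if false then (\t.t) else (\a.a)) in (let b = false in false)))) && ((8 * 9) < (let c = false in 7)))
step 4: [let@0] ((if ((\p.false) 3) then ((let q = false in (\r.true)) false) else (let s = (if false then (\t.t) else (\a.a)) in (let b = false in false))) && ((8 * 9) < (let c = false in 7)))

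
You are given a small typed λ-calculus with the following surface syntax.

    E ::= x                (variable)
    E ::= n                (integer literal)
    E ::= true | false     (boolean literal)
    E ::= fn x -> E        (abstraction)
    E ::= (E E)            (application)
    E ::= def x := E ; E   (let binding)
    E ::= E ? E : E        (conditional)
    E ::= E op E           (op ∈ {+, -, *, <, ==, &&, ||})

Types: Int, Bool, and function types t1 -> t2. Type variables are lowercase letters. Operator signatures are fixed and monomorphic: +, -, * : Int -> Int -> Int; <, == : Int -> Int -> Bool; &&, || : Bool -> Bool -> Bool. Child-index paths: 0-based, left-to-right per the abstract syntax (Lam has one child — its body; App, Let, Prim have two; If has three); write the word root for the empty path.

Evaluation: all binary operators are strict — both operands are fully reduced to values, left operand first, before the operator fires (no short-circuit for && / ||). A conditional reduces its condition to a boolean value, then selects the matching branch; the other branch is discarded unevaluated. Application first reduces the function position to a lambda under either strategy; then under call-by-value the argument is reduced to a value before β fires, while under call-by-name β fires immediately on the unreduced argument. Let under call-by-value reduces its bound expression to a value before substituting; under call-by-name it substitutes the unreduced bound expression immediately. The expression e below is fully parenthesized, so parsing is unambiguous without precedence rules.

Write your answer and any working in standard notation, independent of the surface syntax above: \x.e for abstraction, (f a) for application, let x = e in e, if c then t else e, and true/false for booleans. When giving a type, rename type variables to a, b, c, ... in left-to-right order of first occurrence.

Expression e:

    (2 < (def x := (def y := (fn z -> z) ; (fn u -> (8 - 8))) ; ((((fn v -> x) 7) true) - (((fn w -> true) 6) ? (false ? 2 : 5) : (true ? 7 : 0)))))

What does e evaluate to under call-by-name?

Answer: false

Derivation:
step 0: (2 < (let x = (let y = (\z.z) in (\u.(8 - 8))) in ((((\v.x) 7) true) - (if ((\w.true) 6) then (if false then 2 else 5) else (if true then 7 else 0)))))
step 1: [let@1] (2 < ((((\v.(let y = (\z.z) in (\u.(8 - 8)))) 7) true) - (if ((\w.true) 6) then (if false then 2 else 5) else (if true then 7 else 0))))
step 2: [beta@1.0.0] (2 < (((let y = (\z.z) in (\u.(8 - 8))) true) - (if ((\w.true) 6) then (if false then 2 else 5) else (if true then 7 else 0))))
step 3: [let@1.0.0] (2 < (((\u.(8 - 8)) true) - (if ((\w.true) 6) then (if false then 2 else 5) else (if true then 7 else 0))))
step 4: [beta@1.0] (2 < ((8 - 8) - (if ((\w.true) 6) then (if false then 2 else 5) else (if true then 7 else 0))))
step 5: [delta@1.0] (2 < (0 - (if ((\w.true) 6) then (if false then 2 else 5) else (if true then 7 else 0))))
step 6: [beta@1.1.0] (2 < (0 - (if true then (if false then 2 else 5) else (if true then 7 else 0))))
step 7: [if@1.1] (2 < (0 - (if false then 2 else 5)))
step 8: [if@1.1] (2 < (0 - 5))
step 9: [delta@1] (2 < -5)
step 10: [delta@root] false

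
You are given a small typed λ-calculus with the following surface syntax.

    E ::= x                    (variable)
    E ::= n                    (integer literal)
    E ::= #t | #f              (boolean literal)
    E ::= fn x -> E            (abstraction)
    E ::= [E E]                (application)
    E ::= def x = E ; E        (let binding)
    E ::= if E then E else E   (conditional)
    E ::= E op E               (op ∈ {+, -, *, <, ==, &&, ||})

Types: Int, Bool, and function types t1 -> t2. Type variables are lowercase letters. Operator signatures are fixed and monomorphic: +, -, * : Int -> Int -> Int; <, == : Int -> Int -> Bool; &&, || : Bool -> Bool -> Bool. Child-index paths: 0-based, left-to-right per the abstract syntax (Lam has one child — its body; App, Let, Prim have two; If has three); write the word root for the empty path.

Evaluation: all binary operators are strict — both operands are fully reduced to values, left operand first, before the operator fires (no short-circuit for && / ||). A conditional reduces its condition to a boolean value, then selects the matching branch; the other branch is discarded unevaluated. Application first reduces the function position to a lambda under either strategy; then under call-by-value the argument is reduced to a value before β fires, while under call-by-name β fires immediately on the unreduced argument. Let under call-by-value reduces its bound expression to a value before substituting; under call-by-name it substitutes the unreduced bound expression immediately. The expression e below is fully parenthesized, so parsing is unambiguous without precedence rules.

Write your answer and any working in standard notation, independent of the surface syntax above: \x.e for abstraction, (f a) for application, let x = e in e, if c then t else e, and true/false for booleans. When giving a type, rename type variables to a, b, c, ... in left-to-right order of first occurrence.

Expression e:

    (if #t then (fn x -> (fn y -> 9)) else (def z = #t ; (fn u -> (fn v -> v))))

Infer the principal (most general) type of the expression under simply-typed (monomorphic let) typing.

Answer: a -> Int -> Int

Trace:
  unify Bool ~ Bool
\y._ : b -> Int
\x._ : a -> b -> Int
let z : Bool
v : d
\v._ : d -> d
\u._ : c -> d -> d
  unify a -> b -> Int ~ c -> d -> d
  unify a ~ c
  unify b -> Int ~ d -> d
  unify b ~ d
  unify Int ~ d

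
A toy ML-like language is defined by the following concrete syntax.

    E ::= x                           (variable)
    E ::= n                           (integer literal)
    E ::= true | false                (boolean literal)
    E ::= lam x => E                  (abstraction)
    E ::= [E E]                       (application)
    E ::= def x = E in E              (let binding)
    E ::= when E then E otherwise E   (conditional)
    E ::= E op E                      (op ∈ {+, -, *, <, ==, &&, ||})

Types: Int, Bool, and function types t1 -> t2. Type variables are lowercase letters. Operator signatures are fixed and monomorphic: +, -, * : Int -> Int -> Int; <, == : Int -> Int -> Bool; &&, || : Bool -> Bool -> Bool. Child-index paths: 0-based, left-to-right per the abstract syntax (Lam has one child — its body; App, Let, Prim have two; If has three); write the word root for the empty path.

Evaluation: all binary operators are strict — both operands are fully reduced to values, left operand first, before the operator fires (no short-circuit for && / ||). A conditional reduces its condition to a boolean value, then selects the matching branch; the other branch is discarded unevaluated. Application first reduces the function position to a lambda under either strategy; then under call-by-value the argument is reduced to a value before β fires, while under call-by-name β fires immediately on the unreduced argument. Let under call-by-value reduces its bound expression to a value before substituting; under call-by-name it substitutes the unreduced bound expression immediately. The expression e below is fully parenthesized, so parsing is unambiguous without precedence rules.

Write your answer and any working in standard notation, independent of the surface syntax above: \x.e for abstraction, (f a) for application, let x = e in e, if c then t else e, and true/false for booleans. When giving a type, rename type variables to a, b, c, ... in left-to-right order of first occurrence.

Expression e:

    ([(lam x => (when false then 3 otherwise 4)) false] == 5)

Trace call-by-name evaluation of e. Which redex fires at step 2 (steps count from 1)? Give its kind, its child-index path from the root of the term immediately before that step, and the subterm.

Answer: if at 0 : (if false then 3 else 4)

Trace:
step 0: (((\x.(if false then 3 else 4)) false) == 5)
step 1: [beta@0] ((if false then 3 else 4) == 5)
step 2: [if@0] (4 == 5)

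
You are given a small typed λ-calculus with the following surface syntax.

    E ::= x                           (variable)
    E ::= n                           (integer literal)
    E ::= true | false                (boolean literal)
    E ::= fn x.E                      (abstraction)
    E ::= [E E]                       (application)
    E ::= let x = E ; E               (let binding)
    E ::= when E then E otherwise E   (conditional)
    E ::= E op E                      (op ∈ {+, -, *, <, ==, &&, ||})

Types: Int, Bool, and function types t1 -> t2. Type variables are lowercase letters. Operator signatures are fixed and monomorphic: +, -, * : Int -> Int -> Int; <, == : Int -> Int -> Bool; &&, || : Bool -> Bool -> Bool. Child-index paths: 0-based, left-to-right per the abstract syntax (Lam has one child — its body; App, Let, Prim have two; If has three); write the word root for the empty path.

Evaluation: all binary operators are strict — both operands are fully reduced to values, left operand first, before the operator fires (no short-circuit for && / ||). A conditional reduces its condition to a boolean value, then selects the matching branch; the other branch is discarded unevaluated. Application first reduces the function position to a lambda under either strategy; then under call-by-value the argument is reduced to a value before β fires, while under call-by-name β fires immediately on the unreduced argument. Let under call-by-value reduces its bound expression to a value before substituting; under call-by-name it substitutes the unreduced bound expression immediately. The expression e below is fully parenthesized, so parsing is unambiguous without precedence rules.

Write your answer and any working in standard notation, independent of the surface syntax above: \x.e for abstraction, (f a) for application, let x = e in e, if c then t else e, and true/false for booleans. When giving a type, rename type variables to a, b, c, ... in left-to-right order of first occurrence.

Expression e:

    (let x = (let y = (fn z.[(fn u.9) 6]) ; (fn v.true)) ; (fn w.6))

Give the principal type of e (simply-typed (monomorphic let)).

Trace:
\u._ : b -> Int
  unify b -> Int ~ Int -> c
  unify b ~ Int
  unify Int ~ c
_ _ : Int
\z._ : a -> Int
let y : a -> Int
\v._ : d -> Bool
let x : d -> Bool
\w._ : e -> Int

Answer: a -> Int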